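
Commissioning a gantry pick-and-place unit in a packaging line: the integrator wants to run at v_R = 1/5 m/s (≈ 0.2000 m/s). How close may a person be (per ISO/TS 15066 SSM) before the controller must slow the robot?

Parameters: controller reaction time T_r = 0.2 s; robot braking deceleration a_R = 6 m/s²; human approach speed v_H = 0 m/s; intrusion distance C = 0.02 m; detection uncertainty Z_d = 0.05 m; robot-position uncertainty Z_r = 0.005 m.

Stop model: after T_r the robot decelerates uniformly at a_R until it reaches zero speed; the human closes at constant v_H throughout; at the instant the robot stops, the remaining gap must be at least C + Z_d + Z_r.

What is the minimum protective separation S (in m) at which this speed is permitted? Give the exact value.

braking lasts T_s = (1/5)/6 = 0.0333 s
robot covers v_R·T_r = 0.2000·0.2000 = 0.0400 m before braking
braking distance = 0.2000²/(2·6.0000) = 0.0033 m
person approaches 0.0000·(0.2000+0.0333) = 0.0000 m
residual clearance needed = 0.0200+0.0500+0.0050 = 0.0750 m
S_min ≈ 0.0400+0.0033+0.0000+0.0750  ⇒  S_min = 71/600 m

S_min = 71/600 m = 0.1183 m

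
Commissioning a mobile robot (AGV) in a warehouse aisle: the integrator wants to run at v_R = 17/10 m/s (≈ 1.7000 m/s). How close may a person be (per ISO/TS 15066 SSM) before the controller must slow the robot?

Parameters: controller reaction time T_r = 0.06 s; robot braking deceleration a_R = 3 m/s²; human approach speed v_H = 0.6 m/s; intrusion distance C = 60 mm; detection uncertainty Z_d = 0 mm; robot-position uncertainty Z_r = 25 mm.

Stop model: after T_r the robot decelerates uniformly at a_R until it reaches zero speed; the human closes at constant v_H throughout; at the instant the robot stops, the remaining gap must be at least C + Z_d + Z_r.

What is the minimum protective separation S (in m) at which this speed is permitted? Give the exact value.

braking lasts T_s = (17/10)/3 = 0.5667 s
reaction-phase robot travel = 1.7000·0.0600 = 0.1020 m
braking distance = 1.7000²/(2·3.0000) = 0.4817 m
human over T_r+T_s: 0.6000·(0.0600+0.5667) = 0.3760 m
margins: 0.0600+0.0000+0.0250 = 0.0850 m
S_min ≈ 0.1020+0.4817+0.3760+0.0850  ⇒  S_min = 1567/1500 m

S_min = 1567/1500 m = 1.0447 m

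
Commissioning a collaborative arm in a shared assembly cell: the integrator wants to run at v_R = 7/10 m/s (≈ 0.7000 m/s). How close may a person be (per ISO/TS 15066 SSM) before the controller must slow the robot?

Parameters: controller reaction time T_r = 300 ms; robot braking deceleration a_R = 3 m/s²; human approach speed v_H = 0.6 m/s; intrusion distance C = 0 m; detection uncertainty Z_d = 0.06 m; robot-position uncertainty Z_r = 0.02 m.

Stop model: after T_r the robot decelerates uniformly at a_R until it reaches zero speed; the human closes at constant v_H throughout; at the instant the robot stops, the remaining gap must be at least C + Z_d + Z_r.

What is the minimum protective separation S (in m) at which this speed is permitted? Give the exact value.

S_min = 83/120 m = 0.6917 m

braking lasts T_s = (7/10)/3 = 0.2333 s
reaction-phase robot travel = 0.7000·0.3000 = 0.2100 m
braking distance = 0.7000²/(2·3.0000) = 0.0817 m
human over T_r+T_s: 0.6000·(0.3000+0.2333) = 0.3200 m
residual clearance needed = 0.0000+0.0600+0.0200 = 0.0800 m
S_min ≈ 0.2100+0.0817+0.3200+0.0800  ⇒  S_min = 83/120 m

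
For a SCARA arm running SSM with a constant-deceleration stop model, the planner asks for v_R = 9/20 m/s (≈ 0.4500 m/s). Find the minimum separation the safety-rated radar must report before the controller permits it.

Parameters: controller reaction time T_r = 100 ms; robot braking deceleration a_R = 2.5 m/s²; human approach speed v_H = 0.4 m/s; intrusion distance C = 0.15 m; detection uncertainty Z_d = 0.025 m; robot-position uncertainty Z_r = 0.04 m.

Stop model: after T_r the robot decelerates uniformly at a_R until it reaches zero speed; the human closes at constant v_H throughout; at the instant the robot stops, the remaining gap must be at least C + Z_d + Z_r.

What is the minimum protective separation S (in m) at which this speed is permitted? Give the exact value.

S_min = 33/80 m = 0.4125 m

stop time T_s = (9/20)/(5/2) = 0.1800 s
robot in T_r: 0.4500·0.1000 = 0.0450 m
braking distance = 0.4500²/(2·2.5000) = 0.0405 m
human closes 0.4000·0.2800 = 0.1120 m
residual clearance needed = 0.1500+0.0250+0.0400 = 0.2150 m
S_min ≈ 0.0450+0.0405+0.1120+0.2150  ⇒  S_min = 33/80 m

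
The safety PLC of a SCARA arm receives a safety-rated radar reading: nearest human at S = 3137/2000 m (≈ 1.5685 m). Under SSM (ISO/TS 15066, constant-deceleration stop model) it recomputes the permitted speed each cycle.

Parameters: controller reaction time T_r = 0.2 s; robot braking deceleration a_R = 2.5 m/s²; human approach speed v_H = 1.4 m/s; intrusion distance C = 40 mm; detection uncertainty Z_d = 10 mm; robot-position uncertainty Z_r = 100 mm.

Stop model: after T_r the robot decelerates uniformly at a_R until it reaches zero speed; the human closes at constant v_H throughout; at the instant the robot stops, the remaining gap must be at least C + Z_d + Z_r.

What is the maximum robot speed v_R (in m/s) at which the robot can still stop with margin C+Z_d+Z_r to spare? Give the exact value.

quadratic (1/5)·v² + (19/25)·v + (-2277/2000) = 0
  disc = (19/25)² − 4·(1/5)·(-2277/2000) = 3721/2500 ; √disc = 61/50
  v_R = (−(19/25) + 61/50) / (2·(1/5)) = 23/20 m/s
check:
T_s = v_R/a_R = (23/20)/(5/2) = 0.4600 s
robot covers v_R·T_r = 1.1500·0.2000 = 0.2300 m before braking
robot under decel: 1.1500²/(2·2.5000) = 0.2645 m
person approaches 1.4000·(0.2000+0.4600) = 0.9240 m
residual clearance needed = 0.0400+0.0100+0.1000 = 0.1500 m
sum ≈ 0.2300+0.2645+0.9240+0.1500 ≈ 1.5685 m = S ✓

v_R_max = 23/20 m/s = 1.1500 m/s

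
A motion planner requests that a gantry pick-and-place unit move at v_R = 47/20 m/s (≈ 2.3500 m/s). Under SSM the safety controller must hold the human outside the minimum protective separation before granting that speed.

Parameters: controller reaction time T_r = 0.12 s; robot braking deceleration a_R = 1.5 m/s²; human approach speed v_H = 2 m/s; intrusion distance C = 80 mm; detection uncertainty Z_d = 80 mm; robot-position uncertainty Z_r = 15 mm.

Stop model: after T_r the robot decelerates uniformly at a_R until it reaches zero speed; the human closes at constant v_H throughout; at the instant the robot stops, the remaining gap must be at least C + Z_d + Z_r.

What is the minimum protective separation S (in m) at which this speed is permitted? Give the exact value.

S_min = 34027/6000 m = 5.6712 m

T_s = v_R/a_R = (47/20)/(3/2) = 1.5667 s
reaction-phase robot travel = 2.3500·0.1200 = 0.2820 m
robot covers 2.3500·1.5667 − ½·1.5000·1.5667² = 1.8408 m while stopping
human over T_r+T_s: 2.0000·(0.1200+1.5667) = 3.3733 m
margins: 0.0800+0.0800+0.0150 = 0.1750 m
S_min ≈ 0.2820+1.8408+3.3733+0.1750  ⇒  S_min = 34027/6000 m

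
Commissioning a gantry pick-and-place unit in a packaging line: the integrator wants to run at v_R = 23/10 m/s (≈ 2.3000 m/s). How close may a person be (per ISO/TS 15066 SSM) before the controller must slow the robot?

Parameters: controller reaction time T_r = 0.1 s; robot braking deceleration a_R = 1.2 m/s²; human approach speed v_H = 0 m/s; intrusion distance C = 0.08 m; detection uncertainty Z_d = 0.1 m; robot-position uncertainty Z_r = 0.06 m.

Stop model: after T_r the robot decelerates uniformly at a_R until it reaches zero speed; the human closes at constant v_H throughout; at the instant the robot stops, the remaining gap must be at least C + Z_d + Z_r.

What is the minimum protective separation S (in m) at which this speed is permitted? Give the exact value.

S_min = 3209/1200 m = 2.6742 m

braking lasts T_s = (23/10)/(6/5) = 1.9167 s
robot in T_r: 2.3000·0.1000 = 0.2300 m
robot under decel: 2.3000²/(2·1.2000) = 2.2042 m
person approaches 0.0000·(0.1000+1.9167) = 0.0000 m
residual clearance needed = 0.0800+0.1000+0.0600 = 0.2400 m
S_min ≈ 0.2300+2.2042+0.0000+0.2400  ⇒  S_min = 3209/1200 m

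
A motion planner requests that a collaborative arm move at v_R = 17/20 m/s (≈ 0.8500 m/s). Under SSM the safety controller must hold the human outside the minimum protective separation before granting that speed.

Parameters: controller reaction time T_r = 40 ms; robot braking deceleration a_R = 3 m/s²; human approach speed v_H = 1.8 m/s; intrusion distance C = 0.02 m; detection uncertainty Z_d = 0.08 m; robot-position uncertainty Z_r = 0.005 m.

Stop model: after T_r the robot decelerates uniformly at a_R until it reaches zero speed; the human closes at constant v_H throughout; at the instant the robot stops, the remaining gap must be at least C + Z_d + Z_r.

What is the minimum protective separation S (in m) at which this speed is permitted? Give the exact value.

S_min = 10097/12000 m = 0.8414 m

braking lasts T_s = (17/20)/3 = 0.2833 s
robot in T_r: 0.8500·0.0400 = 0.0340 m
braking distance = 0.8500²/(2·3.0000) = 0.1204 m
human closes 1.8000·0.3233 = 0.5820 m
margins: 0.0200+0.0800+0.0050 = 0.1050 m
S_min ≈ 0.0340+0.1204+0.5820+0.1050  ⇒  S_min = 10097/12000 m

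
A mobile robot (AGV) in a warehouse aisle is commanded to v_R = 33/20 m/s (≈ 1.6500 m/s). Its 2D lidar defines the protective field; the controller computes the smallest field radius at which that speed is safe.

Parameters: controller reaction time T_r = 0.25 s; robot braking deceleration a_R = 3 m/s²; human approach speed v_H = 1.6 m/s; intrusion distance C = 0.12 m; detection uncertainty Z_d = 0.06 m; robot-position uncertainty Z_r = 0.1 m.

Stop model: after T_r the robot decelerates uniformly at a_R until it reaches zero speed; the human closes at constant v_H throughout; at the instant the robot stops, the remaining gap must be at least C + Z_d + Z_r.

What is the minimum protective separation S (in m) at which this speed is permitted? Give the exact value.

braking lasts T_s = (33/20)/3 = 0.5500 s
reaction-phase robot travel = 1.6500·0.2500 = 0.4125 m
robot covers 1.6500·0.5500 − ½·3.0000·0.5500² = 0.4537 m while stopping
person approaches 1.6000·(0.2500+0.5500) = 1.2800 m
residual clearance needed = 0.1200+0.0600+0.1000 = 0.2800 m
S_min ≈ 0.4125+0.4537+1.2800+0.2800  ⇒  S_min = 1941/800 m

S_min = 1941/800 m = 2.4263 m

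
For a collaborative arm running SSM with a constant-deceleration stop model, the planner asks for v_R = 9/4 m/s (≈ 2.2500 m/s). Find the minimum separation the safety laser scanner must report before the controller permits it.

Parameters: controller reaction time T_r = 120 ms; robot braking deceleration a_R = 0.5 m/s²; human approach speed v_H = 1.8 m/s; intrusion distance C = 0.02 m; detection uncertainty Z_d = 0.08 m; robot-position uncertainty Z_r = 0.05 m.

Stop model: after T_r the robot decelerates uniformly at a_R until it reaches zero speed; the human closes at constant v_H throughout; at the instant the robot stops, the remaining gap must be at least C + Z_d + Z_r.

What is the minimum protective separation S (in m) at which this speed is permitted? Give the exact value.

S_min = 27597/2000 m = 13.7985 m

braking lasts T_s = (9/4)/(1/2) = 4.5000 s
robot in T_r: 2.2500·0.1200 = 0.2700 m
robot under decel: 2.2500²/(2·0.5000) = 5.0625 m
human over T_r+T_s: 1.8000·(0.1200+4.5000) = 8.3160 m
C+Z_d+Z_r = 0.0200+0.0800+0.0500 = 0.1500 m
S_min ≈ 0.2700+5.0625+8.3160+0.1500  ⇒  S_min = 27597/2000 m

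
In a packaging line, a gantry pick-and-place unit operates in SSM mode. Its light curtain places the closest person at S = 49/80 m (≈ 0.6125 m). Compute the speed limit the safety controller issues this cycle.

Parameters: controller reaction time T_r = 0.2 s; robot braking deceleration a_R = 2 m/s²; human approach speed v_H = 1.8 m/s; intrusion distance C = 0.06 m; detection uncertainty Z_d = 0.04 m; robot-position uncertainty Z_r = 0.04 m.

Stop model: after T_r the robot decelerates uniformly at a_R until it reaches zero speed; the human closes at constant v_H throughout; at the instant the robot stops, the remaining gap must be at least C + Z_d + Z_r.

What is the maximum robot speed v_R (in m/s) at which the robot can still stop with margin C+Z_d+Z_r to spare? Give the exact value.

quadratic (1/4)·v² + (11/10)·v + (-9/80) = 0
  disc = (11/10)² − 4·(1/4)·(-9/80) = 529/400 ; √disc = 23/20
  v_R = (−(11/10) + 23/20) / (2·(1/4)) = 1/10 m/s
check:
T_s = v_R/a_R = (1/10)/2 = 0.0500 s
reaction-phase robot travel = 0.1000·0.2000 = 0.0200 m
robot under decel: 0.1000²/(2·2.0000) = 0.0025 m
human closes 1.8000·0.2500 = 0.4500 m
residual clearance needed = 0.0600+0.0400+0.0400 = 0.1400 m
sum ≈ 0.0200+0.0025+0.4500+0.1400 ≈ 0.6125 m = S ✓

v_R_max = 1/10 m/s = 0.1000 m/s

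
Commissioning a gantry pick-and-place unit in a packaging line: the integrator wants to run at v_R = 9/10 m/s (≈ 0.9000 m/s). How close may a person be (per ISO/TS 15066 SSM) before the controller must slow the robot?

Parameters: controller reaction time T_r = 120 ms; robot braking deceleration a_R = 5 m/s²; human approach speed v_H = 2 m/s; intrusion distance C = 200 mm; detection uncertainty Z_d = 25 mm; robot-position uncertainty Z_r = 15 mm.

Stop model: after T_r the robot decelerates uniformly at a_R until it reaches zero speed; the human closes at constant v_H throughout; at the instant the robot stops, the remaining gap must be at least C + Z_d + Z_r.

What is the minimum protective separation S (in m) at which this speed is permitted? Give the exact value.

stop time T_s = (9/10)/5 = 0.1800 s
robot covers v_R·T_r = 0.9000·0.1200 = 0.1080 m before braking
robot covers 0.9000·0.1800 − ½·5.0000·0.1800² = 0.0810 m while stopping
human over T_r+T_s: 2.0000·(0.1200+0.1800) = 0.6000 m
C+Z_d+Z_r = 0.2000+0.0250+0.0150 = 0.2400 m
S_min ≈ 0.1080+0.0810+0.6000+0.2400  ⇒  S_min = 1029/1000 m

S_min = 1029/1000 m = 1.0290 m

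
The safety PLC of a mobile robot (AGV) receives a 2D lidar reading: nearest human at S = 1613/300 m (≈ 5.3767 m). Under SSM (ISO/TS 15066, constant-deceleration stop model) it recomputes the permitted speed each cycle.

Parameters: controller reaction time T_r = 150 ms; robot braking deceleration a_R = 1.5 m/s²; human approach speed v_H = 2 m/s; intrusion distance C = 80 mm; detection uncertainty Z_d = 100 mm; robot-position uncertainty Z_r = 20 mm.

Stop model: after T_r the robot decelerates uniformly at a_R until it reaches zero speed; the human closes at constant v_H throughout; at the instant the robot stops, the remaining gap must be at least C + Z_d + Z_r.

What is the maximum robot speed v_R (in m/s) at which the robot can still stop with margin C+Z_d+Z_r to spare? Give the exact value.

quadratic (1/3)·v² + (89/60)·v + (-1463/300) = 0
  disc = (89/60)² − 4·(1/3)·(-1463/300) = 3481/400 ; √disc = 59/20
  v_R = (−(89/60) + 59/20) / (2·(1/3)) = 11/5 m/s
check:
braking lasts T_s = (11/5)/(3/2) = 1.4667 s
reaction-phase robot travel = 2.2000·0.1500 = 0.3300 m
robot covers 2.2000·1.4667 − ½·1.5000·1.4667² = 1.6133 m while stopping
person approaches 2.0000·(0.1500+1.4667) = 3.2333 m
residual clearance needed = 0.0800+0.1000+0.0200 = 0.2000 m
sum ≈ 0.3300+1.6133+3.2333+0.2000 ≈ 5.3767 m = S ✓

v_R_max = 11/5 m/s = 2.2000 m/s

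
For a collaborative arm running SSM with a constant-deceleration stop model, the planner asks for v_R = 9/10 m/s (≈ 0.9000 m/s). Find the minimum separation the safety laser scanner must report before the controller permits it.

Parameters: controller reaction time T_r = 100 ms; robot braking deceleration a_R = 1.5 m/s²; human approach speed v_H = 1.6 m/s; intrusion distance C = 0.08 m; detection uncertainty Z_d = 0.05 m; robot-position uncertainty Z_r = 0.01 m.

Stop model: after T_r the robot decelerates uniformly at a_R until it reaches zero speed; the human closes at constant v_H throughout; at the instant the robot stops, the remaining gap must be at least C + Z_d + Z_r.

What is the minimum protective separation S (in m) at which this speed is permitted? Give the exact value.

braking lasts T_s = (9/10)/(3/2) = 0.6000 s
reaction-phase robot travel = 0.9000·0.1000 = 0.0900 m
robot covers 0.9000·0.6000 − ½·1.5000·0.6000² = 0.2700 m while stopping
person approaches 1.6000·(0.1000+0.6000) = 1.1200 m
C+Z_d+Z_r = 0.0800+0.0500+0.0100 = 0.1400 m
S_min ≈ 0.0900+0.2700+1.1200+0.1400  ⇒  S_min = 81/50 m

S_min = 81/50 m = 1.6200 m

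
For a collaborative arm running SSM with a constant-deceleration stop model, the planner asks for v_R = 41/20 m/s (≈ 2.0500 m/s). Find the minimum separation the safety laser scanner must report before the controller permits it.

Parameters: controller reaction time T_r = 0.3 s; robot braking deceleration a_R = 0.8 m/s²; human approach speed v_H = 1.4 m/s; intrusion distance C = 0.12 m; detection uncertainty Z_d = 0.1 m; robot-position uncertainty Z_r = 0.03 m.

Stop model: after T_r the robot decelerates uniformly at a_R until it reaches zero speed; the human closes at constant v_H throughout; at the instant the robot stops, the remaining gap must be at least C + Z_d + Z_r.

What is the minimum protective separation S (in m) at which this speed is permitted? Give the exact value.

S_min = 23997/3200 m = 7.4991 m

T_s = v_R/a_R = (41/20)/(4/5) = 2.5625 s
robot covers v_R·T_r = 2.0500·0.3000 = 0.6150 m before braking
braking distance = 2.0500²/(2·0.8000) = 2.6266 m
human over T_r+T_s: 1.4000·(0.3000+2.5625) = 4.0075 m
residual clearance needed = 0.1200+0.1000+0.0300 = 0.2500 m
S_min ≈ 0.6150+2.6266+4.0075+0.2500  ⇒  S_min = 23997/3200 m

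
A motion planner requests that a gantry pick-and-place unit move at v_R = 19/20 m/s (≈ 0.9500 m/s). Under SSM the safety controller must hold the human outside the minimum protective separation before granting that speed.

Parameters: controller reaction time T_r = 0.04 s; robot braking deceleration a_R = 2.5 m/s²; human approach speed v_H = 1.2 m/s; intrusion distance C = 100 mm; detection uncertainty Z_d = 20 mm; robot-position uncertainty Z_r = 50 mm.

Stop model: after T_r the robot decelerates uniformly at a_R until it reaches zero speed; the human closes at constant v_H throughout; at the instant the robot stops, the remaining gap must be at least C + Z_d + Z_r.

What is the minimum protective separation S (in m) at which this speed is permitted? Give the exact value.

T_s = v_R/a_R = (19/20)/(5/2) = 0.3800 s
reaction-phase robot travel = 0.9500·0.0400 = 0.0380 m
robot covers 0.9500·0.3800 − ½·2.5000·0.3800² = 0.1805 m while stopping
human closes 1.2000·0.4200 = 0.5040 m
margins: 0.1000+0.0200+0.0500 = 0.1700 m
S_min ≈ 0.0380+0.1805+0.5040+0.1700  ⇒  S_min = 357/400 m

S_min = 357/400 m = 0.8925 m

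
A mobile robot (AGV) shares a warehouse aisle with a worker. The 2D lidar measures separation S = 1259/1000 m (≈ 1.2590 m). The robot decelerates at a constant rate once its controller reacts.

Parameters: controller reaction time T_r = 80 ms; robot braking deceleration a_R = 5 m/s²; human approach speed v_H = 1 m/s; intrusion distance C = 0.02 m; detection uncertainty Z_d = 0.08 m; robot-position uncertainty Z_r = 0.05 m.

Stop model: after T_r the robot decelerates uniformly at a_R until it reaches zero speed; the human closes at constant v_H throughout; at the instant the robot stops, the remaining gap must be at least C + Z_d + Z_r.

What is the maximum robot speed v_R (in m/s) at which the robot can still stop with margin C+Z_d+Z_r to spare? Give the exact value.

at the boundary: (1/10)·v² + (7/25)·v + (-1029/1000) = 0
  disc = (7/25)² − 4·(1/10)·(-1029/1000) = 49/100 ; √disc = 7/10
  v_R = (−(7/25) + 7/10) / (2·(1/10)) = 21/10 m/s
check:
braking lasts T_s = (21/10)/5 = 0.4200 s
robot in T_r: 2.1000·0.0800 = 0.1680 m
robot covers 2.1000·0.4200 − ½·5.0000·0.4200² = 0.4410 m while stopping
person approaches 1.0000·(0.0800+0.4200) = 0.5000 m
margins: 0.0200+0.0800+0.0500 = 0.1500 m
sum ≈ 0.1680+0.4410+0.5000+0.1500 ≈ 1.2590 m = S ✓

v_R_max = 21/10 m/s = 2.1000 m/s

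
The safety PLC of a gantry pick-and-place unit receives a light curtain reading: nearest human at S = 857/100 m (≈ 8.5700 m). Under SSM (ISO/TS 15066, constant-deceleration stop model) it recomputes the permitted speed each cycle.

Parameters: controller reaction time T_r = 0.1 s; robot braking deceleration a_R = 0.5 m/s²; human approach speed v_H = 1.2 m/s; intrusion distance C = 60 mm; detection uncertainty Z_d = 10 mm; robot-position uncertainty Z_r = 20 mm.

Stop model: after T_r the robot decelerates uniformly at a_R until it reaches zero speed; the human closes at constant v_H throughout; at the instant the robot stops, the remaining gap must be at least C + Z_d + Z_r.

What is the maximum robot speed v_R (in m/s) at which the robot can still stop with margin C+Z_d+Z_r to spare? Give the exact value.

collect terms ⇒ (1)·v_R² + (5/2)·v_R + (-209/25) = 0
  disc = (5/2)² − 4·(1)·(-209/25) = 3969/100 ; √disc = 63/10
  v_R = (−(5/2) + 63/10) / (2·(1)) = 19/10 m/s
check:
braking lasts T_s = (19/10)/(1/2) = 3.8000 s
reaction-phase robot travel = 1.9000·0.1000 = 0.1900 m
robot covers 1.9000·3.8000 − ½·0.5000·3.8000² = 3.6100 m while stopping
human over T_r+T_s: 1.2000·(0.1000+3.8000) = 4.6800 m
margins: 0.0600+0.0100+0.0200 = 0.0900 m
sum ≈ 0.1900+3.6100+4.6800+0.0900 ≈ 8.5700 m = S ✓

v_R_max = 19/10 m/s = 1.9000 m/s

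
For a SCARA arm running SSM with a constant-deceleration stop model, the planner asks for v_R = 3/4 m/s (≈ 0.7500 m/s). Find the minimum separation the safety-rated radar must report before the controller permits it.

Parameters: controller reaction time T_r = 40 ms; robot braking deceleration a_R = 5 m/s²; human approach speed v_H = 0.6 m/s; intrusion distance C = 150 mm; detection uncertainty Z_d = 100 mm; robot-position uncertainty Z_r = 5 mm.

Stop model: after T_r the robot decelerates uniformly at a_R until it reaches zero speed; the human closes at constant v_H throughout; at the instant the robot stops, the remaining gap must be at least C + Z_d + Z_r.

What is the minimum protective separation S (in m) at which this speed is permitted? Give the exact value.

braking lasts T_s = (3/4)/5 = 0.1500 s
robot in T_r: 0.7500·0.0400 = 0.0300 m
braking distance = 0.7500²/(2·5.0000) = 0.0563 m
person approaches 0.6000·(0.0400+0.1500) = 0.1140 m
C+Z_d+Z_r = 0.1500+0.1000+0.0050 = 0.2550 m
S_min ≈ 0.0300+0.0563+0.1140+0.2550  ⇒  S_min = 1821/4000 m

S_min = 1821/4000 m = 0.4552 m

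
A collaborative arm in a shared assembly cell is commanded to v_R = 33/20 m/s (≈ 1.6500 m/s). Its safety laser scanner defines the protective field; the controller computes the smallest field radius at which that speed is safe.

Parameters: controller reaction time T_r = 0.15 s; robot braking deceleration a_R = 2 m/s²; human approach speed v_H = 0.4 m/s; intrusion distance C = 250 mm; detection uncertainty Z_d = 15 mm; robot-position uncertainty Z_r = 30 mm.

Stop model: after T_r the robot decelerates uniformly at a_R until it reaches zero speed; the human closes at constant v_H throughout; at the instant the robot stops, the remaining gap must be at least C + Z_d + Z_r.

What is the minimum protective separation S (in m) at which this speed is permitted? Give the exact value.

stop time T_s = (33/20)/2 = 0.8250 s
reaction-phase robot travel = 1.6500·0.1500 = 0.2475 m
braking distance = 1.6500²/(2·2.0000) = 0.6806 m
human closes 0.4000·0.9750 = 0.3900 m
C+Z_d+Z_r = 0.2500+0.0150+0.0300 = 0.2950 m
S_min ≈ 0.2475+0.6806+0.3900+0.2950  ⇒  S_min = 2581/1600 m

S_min = 2581/1600 m = 1.6131 m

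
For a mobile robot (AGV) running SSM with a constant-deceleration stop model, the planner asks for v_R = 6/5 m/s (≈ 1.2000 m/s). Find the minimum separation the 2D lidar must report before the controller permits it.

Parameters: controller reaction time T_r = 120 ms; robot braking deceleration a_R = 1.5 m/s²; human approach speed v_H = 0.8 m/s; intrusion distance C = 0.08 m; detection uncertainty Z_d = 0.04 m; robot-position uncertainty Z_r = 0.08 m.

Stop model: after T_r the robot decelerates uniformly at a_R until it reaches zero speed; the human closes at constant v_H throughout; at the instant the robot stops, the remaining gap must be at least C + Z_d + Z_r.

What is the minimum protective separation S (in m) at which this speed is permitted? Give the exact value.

S_min = 39/25 m = 1.5600 m

T_s = v_R/a_R = (6/5)/(3/2) = 0.8000 s
robot covers v_R·T_r = 1.2000·0.1200 = 0.1440 m before braking
braking distance = 1.2000²/(2·1.5000) = 0.4800 m
person approaches 0.8000·(0.1200+0.8000) = 0.7360 m
C+Z_d+Z_r = 0.0800+0.0400+0.0800 = 0.2000 m
S_min ≈ 0.1440+0.4800+0.7360+0.2000  ⇒  S_min = 39/25 m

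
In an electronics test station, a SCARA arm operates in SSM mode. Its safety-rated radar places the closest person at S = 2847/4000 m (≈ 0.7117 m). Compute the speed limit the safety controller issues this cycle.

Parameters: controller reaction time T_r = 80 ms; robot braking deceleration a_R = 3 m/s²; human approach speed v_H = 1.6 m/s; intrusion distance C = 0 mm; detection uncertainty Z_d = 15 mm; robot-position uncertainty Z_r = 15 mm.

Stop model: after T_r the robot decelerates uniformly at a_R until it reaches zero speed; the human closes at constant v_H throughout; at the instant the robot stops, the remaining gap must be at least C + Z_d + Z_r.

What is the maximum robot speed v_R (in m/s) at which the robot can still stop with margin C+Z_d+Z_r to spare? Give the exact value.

v_R_max = 3/4 m/s = 0.7500 m/s

at the boundary: (1/6)·v² + (46/75)·v + (-443/800) = 0
  disc = (46/75)² − 4·(1/6)·(-443/800) = 67081/90000 ; √disc = 259/300
  v_R = (−(46/75) + 259/300) / (2·(1/6)) = 3/4 m/s
check:
braking lasts T_s = (3/4)/3 = 0.2500 s
reaction-phase robot travel = 0.7500·0.0800 = 0.0600 m
robot under decel: 0.7500²/(2·3.0000) = 0.0938 m
person approaches 1.6000·(0.0800+0.2500) = 0.5280 m
C+Z_d+Z_r = 0.0000+0.0150+0.0150 = 0.0300 m
sum ≈ 0.0600+0.0938+0.5280+0.0300 ≈ 0.7117 m = S ✓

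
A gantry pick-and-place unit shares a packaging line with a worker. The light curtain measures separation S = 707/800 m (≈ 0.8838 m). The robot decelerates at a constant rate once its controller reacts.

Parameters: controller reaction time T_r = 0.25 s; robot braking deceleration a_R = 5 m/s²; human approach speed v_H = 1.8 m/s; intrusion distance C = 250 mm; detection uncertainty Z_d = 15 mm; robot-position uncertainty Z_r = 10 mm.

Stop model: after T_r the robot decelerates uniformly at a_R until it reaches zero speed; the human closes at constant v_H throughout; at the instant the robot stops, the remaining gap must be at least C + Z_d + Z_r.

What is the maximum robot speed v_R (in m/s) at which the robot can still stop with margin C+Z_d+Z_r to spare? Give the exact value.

v_R_max = 1/4 m/s = 0.2500 m/s

quadratic (1/10)·v² + (61/100)·v + (-127/800) = 0
  disc = (61/100)² − 4·(1/10)·(-127/800) = 1089/2500 ; √disc = 33/50
  v_R = (−(61/100) + 33/50) / (2·(1/10)) = 1/4 m/s
check:
T_s = v_R/a_R = (1/4)/5 = 0.0500 s
robot in T_r: 0.2500·0.2500 = 0.0625 m
braking distance = 0.2500²/(2·5.0000) = 0.0063 m
human over T_r+T_s: 1.8000·(0.2500+0.0500) = 0.5400 m
margins: 0.2500+0.0150+0.0100 = 0.2750 m
sum ≈ 0.0625+0.0063+0.5400+0.2750 ≈ 0.8838 m = S ✓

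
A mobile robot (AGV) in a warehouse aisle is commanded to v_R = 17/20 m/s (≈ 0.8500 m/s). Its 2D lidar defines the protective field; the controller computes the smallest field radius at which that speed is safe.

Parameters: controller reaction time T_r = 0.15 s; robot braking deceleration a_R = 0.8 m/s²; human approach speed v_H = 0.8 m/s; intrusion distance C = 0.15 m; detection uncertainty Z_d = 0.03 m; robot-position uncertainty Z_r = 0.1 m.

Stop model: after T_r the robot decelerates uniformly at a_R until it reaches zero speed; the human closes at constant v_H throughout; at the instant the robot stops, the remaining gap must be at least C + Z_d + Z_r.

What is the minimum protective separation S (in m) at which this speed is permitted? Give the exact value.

stop time T_s = (17/20)/(4/5) = 1.0625 s
robot covers v_R·T_r = 0.8500·0.1500 = 0.1275 m before braking
braking distance = 0.8500²/(2·0.8000) = 0.4516 m
human over T_r+T_s: 0.8000·(0.1500+1.0625) = 0.9700 m
margins: 0.1500+0.0300+0.1000 = 0.2800 m
S_min ≈ 0.1275+0.4516+0.9700+0.2800  ⇒  S_min = 5853/3200 m

S_min = 5853/3200 m = 1.8291 m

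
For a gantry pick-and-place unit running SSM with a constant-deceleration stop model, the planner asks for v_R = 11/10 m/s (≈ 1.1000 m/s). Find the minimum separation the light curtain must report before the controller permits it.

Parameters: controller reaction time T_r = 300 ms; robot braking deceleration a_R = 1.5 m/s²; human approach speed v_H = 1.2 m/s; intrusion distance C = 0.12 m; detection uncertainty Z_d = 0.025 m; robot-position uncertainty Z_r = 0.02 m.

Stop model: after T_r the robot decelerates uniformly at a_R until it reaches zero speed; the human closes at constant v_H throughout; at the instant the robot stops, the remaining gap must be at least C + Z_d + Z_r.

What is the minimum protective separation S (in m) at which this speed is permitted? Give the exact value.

S_min = 1283/600 m = 2.1383 m

braking lasts T_s = (11/10)/(3/2) = 0.7333 s
reaction-phase robot travel = 1.1000·0.3000 = 0.3300 m
braking distance = 1.1000²/(2·1.5000) = 0.4033 m
human over T_r+T_s: 1.2000·(0.3000+0.7333) = 1.2400 m
C+Z_d+Z_r = 0.1200+0.0250+0.0200 = 0.1650 m
S_min ≈ 0.3300+0.4033+1.2400+0.1650  ⇒  S_min = 1283/600 m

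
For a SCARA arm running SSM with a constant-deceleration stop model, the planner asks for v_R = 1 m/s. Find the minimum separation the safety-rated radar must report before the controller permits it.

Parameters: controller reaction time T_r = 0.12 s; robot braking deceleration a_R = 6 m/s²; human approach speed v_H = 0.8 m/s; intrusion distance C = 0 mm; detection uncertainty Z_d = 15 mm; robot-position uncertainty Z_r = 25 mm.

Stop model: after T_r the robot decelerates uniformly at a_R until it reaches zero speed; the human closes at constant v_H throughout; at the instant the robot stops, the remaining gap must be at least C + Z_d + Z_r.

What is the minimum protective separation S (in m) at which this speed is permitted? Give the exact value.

stop time T_s = 1/6 = 0.1667 s
robot in T_r: 1.0000·0.1200 = 0.1200 m
braking distance = 1.0000²/(2·6.0000) = 0.0833 m
human closes 0.8000·0.2867 = 0.2293 m
margins: 0.0000+0.0150+0.0250 = 0.0400 m
S_min ≈ 0.1200+0.0833+0.2293+0.0400  ⇒  S_min = 709/1500 m

S_min = 709/1500 m = 0.4727 m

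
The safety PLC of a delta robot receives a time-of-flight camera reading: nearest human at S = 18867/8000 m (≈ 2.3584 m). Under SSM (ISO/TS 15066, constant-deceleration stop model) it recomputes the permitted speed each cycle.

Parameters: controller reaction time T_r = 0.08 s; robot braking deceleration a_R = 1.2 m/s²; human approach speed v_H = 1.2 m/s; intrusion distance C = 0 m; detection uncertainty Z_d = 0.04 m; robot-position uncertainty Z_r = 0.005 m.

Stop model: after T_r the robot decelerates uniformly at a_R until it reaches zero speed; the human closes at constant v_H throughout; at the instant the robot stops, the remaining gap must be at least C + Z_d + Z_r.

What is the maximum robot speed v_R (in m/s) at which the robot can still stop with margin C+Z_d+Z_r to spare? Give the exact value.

v_R_max = 27/20 m/s = 1.3500 m/s

collect terms ⇒ (5/12)·v_R² + (27/25)·v_R + (-17739/8000) = 0
  disc = (27/25)² − 4·(5/12)·(-17739/8000) = 194481/40000 ; √disc = 441/200
  v_R = (−(27/25) + 441/200) / (2·(5/12)) = 27/20 m/s
check:
stop time T_s = (27/20)/(6/5) = 1.1250 s
robot covers v_R·T_r = 1.3500·0.0800 = 0.1080 m before braking
braking distance = 1.3500²/(2·1.2000) = 0.7594 m
human closes 1.2000·1.2050 = 1.4460 m
C+Z_d+Z_r = 0.0000+0.0400+0.0050 = 0.0450 m
sum ≈ 0.1080+0.7594+1.4460+0.0450 ≈ 2.3584 m = S ✓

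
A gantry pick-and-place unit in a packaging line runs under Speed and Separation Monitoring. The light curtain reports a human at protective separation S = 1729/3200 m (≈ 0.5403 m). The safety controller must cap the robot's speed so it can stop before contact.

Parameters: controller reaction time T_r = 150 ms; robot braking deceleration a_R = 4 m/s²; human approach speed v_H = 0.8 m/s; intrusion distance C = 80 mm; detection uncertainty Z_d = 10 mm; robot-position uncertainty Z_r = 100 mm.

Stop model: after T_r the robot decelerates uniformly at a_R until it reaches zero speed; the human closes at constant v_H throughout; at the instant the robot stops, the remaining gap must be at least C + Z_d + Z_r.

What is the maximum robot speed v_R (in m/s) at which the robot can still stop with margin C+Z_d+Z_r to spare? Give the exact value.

at the boundary: (1/8)·v² + (7/20)·v + (-737/3200) = 0
  disc = (7/20)² − 4·(1/8)·(-737/3200) = 1521/6400 ; √disc = 39/80
  v_R = (−(7/20) + 39/80) / (2·(1/8)) = 11/20 m/s
check:
T_s = v_R/a_R = (11/20)/4 = 0.1375 s
robot covers v_R·T_r = 0.5500·0.1500 = 0.0825 m before braking
robot covers 0.5500·0.1375 − ½·4.0000·0.1375² = 0.0378 m while stopping
person approaches 0.8000·(0.1500+0.1375) = 0.2300 m
residual clearance needed = 0.0800+0.0100+0.1000 = 0.1900 m
sum ≈ 0.0825+0.0378+0.2300+0.1900 ≈ 0.5403 m = S ✓

v_R_max = 11/20 m/s = 0.5500 m/s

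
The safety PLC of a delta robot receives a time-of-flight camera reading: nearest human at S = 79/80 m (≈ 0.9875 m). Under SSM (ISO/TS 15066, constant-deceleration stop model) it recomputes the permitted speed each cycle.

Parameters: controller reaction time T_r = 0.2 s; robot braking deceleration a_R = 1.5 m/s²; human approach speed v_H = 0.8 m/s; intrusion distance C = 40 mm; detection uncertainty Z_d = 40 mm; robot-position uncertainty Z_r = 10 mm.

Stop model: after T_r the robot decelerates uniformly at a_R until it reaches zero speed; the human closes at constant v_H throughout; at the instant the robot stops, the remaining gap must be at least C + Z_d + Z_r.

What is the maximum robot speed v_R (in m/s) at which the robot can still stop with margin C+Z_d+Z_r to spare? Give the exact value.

collect terms ⇒ (1/3)·v_R² + (11/15)·v_R + (-59/80) = 0
  disc = (11/15)² − 4·(1/3)·(-59/80) = 1369/900 ; √disc = 37/30
  v_R = (−(11/15) + 37/30) / (2·(1/3)) = 3/4 m/s
check:
stop time T_s = (3/4)/(3/2) = 0.5000 s
robot in T_r: 0.7500·0.2000 = 0.1500 m
braking distance = 0.7500²/(2·1.5000) = 0.1875 m
human over T_r+T_s: 0.8000·(0.2000+0.5000) = 0.5600 m
margins: 0.0400+0.0400+0.0100 = 0.0900 m
sum ≈ 0.1500+0.1875+0.5600+0.0900 ≈ 0.9875 m = S ✓

v_R_max = 3/4 m/s = 0.7500 m/s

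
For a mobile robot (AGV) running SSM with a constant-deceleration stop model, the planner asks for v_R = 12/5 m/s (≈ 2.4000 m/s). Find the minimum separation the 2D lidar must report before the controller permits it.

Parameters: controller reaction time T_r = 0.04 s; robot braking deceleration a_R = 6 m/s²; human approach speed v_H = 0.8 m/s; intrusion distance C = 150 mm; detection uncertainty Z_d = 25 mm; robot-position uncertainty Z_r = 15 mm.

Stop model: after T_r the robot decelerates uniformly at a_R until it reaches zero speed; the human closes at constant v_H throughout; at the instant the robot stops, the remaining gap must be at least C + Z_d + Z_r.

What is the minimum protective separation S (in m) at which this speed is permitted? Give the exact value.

stop time T_s = (12/5)/6 = 0.4000 s
robot covers v_R·T_r = 2.4000·0.0400 = 0.0960 m before braking
robot covers 2.4000·0.4000 − ½·6.0000·0.4000² = 0.4800 m while stopping
person approaches 0.8000·(0.0400+0.4000) = 0.3520 m
C+Z_d+Z_r = 0.1500+0.0250+0.0150 = 0.1900 m
S_min ≈ 0.0960+0.4800+0.3520+0.1900  ⇒  S_min = 559/500 m

S_min = 559/500 m = 1.1180 m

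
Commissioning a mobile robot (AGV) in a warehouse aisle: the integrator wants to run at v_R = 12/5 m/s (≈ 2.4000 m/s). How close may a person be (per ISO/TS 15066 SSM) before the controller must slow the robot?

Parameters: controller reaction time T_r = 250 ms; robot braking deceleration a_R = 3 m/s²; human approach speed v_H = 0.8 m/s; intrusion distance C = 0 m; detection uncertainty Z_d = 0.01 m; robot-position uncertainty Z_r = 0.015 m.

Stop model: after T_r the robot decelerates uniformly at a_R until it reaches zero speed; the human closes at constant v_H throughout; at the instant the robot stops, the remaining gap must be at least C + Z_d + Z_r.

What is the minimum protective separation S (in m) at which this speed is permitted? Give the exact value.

braking lasts T_s = (12/5)/3 = 0.8000 s
reaction-phase robot travel = 2.4000·0.2500 = 0.6000 m
robot covers 2.4000·0.8000 − ½·3.0000·0.8000² = 0.9600 m while stopping
human closes 0.8000·1.0500 = 0.8400 m
residual clearance needed = 0.0000+0.0100+0.0150 = 0.0250 m
S_min ≈ 0.6000+0.9600+0.8400+0.0250  ⇒  S_min = 97/40 m

S_min = 97/40 m = 2.4250 m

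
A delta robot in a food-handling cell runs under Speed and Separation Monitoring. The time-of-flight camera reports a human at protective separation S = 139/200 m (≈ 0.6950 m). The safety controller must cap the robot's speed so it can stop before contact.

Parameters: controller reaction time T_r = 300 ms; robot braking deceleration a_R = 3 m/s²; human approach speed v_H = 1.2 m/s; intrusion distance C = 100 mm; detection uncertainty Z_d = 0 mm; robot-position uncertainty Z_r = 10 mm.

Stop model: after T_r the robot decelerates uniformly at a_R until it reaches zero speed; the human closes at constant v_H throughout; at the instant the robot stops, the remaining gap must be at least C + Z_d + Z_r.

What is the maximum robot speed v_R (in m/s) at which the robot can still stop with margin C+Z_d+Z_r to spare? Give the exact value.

collect terms ⇒ (1/6)·v_R² + (7/10)·v_R + (-9/40) = 0
  disc = (7/10)² − 4·(1/6)·(-9/40) = 16/25 ; √disc = 4/5
  v_R = (−(7/10) + 4/5) / (2·(1/6)) = 3/10 m/s
check:
braking lasts T_s = (3/10)/3 = 0.1000 s
robot covers v_R·T_r = 0.3000·0.3000 = 0.0900 m before braking
robot covers 0.3000·0.1000 − ½·3.0000·0.1000² = 0.0150 m while stopping
human over T_r+T_s: 1.2000·(0.3000+0.1000) = 0.4800 m
residual clearance needed = 0.1000+0.0000+0.0100 = 0.1100 m
sum ≈ 0.0900+0.0150+0.4800+0.1100 ≈ 0.6950 m = S ✓

v_R_max = 3/10 m/s = 0.3000 m/s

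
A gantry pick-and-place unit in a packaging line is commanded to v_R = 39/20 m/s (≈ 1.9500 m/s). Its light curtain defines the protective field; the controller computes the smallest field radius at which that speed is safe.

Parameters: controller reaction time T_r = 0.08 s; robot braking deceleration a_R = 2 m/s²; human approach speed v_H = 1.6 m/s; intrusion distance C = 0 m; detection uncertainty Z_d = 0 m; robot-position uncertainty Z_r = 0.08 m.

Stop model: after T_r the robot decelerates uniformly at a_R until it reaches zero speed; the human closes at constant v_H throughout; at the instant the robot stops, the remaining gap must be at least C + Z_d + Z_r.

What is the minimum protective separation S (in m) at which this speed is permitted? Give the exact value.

S_min = 22997/8000 m = 2.8746 m

braking lasts T_s = (39/20)/2 = 0.9750 s
reaction-phase robot travel = 1.9500·0.0800 = 0.1560 m
robot under decel: 1.9500²/(2·2.0000) = 0.9506 m
human closes 1.6000·1.0550 = 1.6880 m
residual clearance needed = 0.0000+0.0000+0.0800 = 0.0800 m
S_min ≈ 0.1560+0.9506+1.6880+0.0800  ⇒  S_min = 22997/8000 m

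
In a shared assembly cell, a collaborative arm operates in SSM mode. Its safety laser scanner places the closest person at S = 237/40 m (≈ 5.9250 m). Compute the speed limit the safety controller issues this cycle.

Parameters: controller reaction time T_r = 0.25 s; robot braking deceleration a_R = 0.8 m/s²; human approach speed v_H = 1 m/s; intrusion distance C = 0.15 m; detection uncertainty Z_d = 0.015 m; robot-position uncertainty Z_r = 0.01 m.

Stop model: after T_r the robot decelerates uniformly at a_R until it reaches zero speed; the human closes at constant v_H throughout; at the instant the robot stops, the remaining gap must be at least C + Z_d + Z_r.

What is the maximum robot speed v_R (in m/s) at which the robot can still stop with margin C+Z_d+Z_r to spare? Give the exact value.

collect terms ⇒ (5/8)·v_R² + (3/2)·v_R + (-11/2) = 0
  disc = (3/2)² − 4·(5/8)·(-11/2) = 16 ; √disc = 4
  v_R = (−(3/2) + 4) / (2·(5/8)) = 2 m/s
check:
stop time T_s = 2/(4/5) = 2.5000 s
robot in T_r: 2.0000·0.2500 = 0.5000 m
robot under decel: 2.0000²/(2·0.8000) = 2.5000 m
person approaches 1.0000·(0.2500+2.5000) = 2.7500 m
C+Z_d+Z_r = 0.1500+0.0150+0.0100 = 0.1750 m
sum ≈ 0.5000+2.5000+2.7500+0.1750 ≈ 5.9250 m = S ✓

v_R_max = 2 m/s = 2.0000 m/s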